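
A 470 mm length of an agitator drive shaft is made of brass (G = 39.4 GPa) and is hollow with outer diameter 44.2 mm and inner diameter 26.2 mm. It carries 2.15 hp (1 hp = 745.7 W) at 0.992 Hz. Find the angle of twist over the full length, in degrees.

0.535°

ω = 2π·0.992 = 6.233 rad/s, so T = P/ω = 2.15×745.7 / 6.233 = 257.2 N·m.
J = π(d_o⁴ − d_i⁴)/32 = π(0.0442⁴ − 0.0262⁴)/32 = 3.284×10^-7 m⁴.
θ = T·L/(G·J) = 257.2 × 0.470 / (39.4×10⁹ × 3.284×10^-7) = 9.342×10^-3 rad.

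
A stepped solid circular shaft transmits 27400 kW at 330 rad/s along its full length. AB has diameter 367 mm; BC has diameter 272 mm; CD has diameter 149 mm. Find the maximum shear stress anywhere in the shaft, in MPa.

ω = 330 rad/s, so T = P/ω = 27400×10³ / 330.0 = 83030 N·m.
Under the same torque, τ_max = 16T/(πd³) is largest where d is smallest — segment CD (d = 149 mm).
τ_max = 16·83030/(π·(0.149)³) = 1.278×10^8 Pa.

128 MPa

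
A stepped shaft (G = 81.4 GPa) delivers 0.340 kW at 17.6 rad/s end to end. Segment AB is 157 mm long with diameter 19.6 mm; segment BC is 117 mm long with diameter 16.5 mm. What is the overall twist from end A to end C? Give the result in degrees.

0.366°

ω = 17.6 rad/s, so T = P/ω = 0.340×10³ / 17.60 = 19.32 N·m.
J_AB = π(0.0196)⁴/32 = 1.45×10^-8 m⁴; J_BC = π(0.0165)⁴/32 = 7.28×10^-9 m⁴.
θ = (T/G)·Σ L_i/J_i = (19.32/81.4×10⁹)·(0.157/1.45×10^-8 + 0.117/7.28×10^-9) = 6.388×10^-3 rad.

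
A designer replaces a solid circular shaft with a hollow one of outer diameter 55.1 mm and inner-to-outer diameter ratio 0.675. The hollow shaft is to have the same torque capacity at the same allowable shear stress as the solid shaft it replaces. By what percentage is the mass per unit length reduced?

36.4 %

Equal τ_max and T ⇒ the solid shaft needs d_s³ = d_o³(1−k⁴), so d_s = 55.1·(1−0.675⁴)^(1/3) = 50.99 mm.
Area ratio A_h/A_s = d_o²(1−k²)/d_s² = (1−k²)/(1−k⁴)^(2/3) = 0.6357.
Mass saving = 1 − 0.6357 = 36.4 %.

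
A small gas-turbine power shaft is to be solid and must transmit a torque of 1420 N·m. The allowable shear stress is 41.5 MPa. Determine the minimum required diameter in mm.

For a solid shaft τ_max = 16T/(πd³), so d = (16T/(π τ_allow))^(1/3) = (16·1420/(π·4.15×10^7))^(1/3) = 0.05586 m.

55.9 mm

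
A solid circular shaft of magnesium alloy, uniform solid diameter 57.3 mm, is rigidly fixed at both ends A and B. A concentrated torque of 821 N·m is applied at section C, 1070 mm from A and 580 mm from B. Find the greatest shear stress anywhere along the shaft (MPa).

With uniform GJ and both ends fixed, compatibility θ_AC = θ_CB gives T_A·a = T_B·b, together with T_A + T_B = T₀.
T_A = T₀·b/(a+b) = 821.0·580/1650 = 288.6 N·m; T_B = 532.4 N·m.
τ in each portion: τ_AC = 7.81×10^6 Pa, τ_CB = 1.44×10^7 Pa; maximum is in CB.
τ_max = T_CB·r/J = 532.4·0.0286/1.06×10^-6 = 1.441×10^7 Pa.

14.4 MPa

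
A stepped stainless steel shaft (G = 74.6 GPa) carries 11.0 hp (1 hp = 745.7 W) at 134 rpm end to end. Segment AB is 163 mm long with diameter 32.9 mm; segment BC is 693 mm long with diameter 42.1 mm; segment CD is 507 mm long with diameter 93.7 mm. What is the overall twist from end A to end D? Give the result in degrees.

1.68°

ω = 2π·134/60 = 14.03 rad/s, so T = P/ω = 11.0×745.7 / 14.03 = 584.6 N·m.
J_AB = π(0.0329)⁴/32 = 1.15×10^-7 m⁴; J_BC = π(0.0421)⁴/32 = 3.08×10^-7 m⁴; J_CD = π(0.0937)⁴/32 = 7.57×10^-6 m⁴.
θ = (T/G)·Σ L_i/J_i = (584.6/74.6×10⁹)·(0.163/1.15×10^-7 + 0.693/3.08×10^-7 + 0.507/7.57×10^-6) = 0.02924 rad.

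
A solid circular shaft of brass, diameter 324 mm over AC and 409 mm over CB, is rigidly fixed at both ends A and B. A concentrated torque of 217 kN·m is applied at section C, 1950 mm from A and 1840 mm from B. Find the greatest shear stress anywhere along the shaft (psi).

Compatibility: T_A·a/J_AC = T_B·b/J_CB with T_A + T_B = T₀.
J_AC = 1.08×10^-3 m⁴, J_CB = 2.75×10^-3 m⁴, so T_A = T₀·(J_AC/a)/((J_AC/a)+(J_CB/b)) = 58790 N·m, T_B = 158200 N·m.
τ in each portion: τ_AC = 8.80×10^6 Pa, τ_CB = 1.18×10^7 Pa; maximum is in CB.
τ_max = T_CB·r/J = 158200·0.204/2.75×10^-3 = 1.178×10^7 Pa.

1710 psi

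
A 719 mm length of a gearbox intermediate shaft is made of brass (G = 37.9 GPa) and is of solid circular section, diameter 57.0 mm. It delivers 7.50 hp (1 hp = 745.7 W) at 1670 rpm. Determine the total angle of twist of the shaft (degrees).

ω = 2π·1670/60 = 174.9 rad/s, so T = P/ω = 7.50×745.7 / 174.9 = 31.98 N·m.
J = πd⁴/32 = π(0.0570)⁴/32 = 1.036×10^-6 m⁴.
θ = T·L/(G·J) = 31.98 × 0.719 / (37.9×10⁹ × 1.036×10^-6) = 5.854×10^-4 rad.

0.0335°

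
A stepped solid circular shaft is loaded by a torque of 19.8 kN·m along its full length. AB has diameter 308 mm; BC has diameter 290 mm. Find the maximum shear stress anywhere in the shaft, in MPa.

4.13 MPa

Under the same torque, τ_max = 16T/(πd³) is largest where d is smallest — segment BC (d = 290 mm).
τ_max = 16·19800/(π·(0.290)³) = 4.135×10^6 Pa.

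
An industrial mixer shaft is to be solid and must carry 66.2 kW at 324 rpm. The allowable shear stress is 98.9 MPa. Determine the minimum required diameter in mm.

46.5 mm

ω = 2π·324/60 = 33.93 rad/s, so T = P/ω = 66.2×10³ / 33.93 = 1951 N·m.
For a solid shaft τ_max = 16T/(πd³), so d = (16T/(π τ_allow))^(1/3) = (16·1951/(π·9.89×10^7))^(1/3) = 0.04649 m.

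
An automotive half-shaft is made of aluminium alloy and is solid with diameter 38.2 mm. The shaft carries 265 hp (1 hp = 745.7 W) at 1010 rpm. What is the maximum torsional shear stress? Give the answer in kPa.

171000 kPa

ω = 2π·1010/60 = 105.8 rad/s, so T = P/ω = 265×745.7 / 105.8 = 1868 N·m.
J = πd⁴/32 = π(0.0382)⁴/32 = 2.091×10^-7 m⁴.
τ_max = T·r/J = 1868 × 0.0191 / 2.091×10^-7 = 1.707×10^8 Pa.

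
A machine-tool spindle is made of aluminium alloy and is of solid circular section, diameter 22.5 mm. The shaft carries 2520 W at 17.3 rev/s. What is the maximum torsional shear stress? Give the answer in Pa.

ω = 2π·17.3 = 108.7 rad/s, so T = P/ω = 2520 / 108.7 = 23.18 N·m.
J = πd⁴/32 = π(0.0225)⁴/32 = 2.516×10^-8 m⁴.
τ_max = T·r/J = 23.18 × 0.0112 / 2.516×10^-8 = 1.037×10^7 Pa.

1.04e7 Pa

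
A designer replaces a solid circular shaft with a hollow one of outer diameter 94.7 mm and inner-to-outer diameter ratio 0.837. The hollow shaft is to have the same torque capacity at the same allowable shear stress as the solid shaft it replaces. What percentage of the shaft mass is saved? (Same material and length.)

53.0 %

Equal τ_max and T ⇒ the solid shaft needs d_s³ = d_o³(1−k⁴), so d_s = 94.7·(1−0.837⁴)^(1/3) = 75.62 mm.
Area ratio A_h/A_s = d_o²(1−k²)/d_s² = (1−k²)/(1−k⁴)^(2/3) = 0.4696.
Mass saving = 1 − 0.4696 = 53.0 %.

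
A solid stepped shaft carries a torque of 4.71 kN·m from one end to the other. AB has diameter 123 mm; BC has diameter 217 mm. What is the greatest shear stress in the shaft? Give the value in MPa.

12.9 MPa

Under the same torque, τ_max = 16T/(πd³) is largest where d is smallest — segment AB (d = 123 mm).
τ_max = 16·4710/(π·(0.123)³) = 1.289×10^7 Pa.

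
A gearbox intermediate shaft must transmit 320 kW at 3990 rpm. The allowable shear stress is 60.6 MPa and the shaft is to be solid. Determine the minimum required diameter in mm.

ω = 2π·3990/60 = 417.8 rad/s, so T = P/ω = 320×10³ / 417.8 = 765.9 N·m.
For a solid shaft τ_max = 16T/(πd³), so d = (16T/(π τ_allow))^(1/3) = (16·765.9/(π·6.06×10^7))^(1/3) = 0.04008 m.

40.1 mm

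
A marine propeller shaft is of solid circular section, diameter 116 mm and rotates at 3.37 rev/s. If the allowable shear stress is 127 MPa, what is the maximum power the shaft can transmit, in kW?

J = πd⁴/32 = π(0.116)⁴/32 = 1.778×10^-5 m⁴.
T_max = τ_allow·J/r = 1.27×10^8 × 1.778×10^-5 / 0.0580 = 38920 N·m.
ω = 2π·3.37 = 21.17 rad/s, so P_max = T_max·ω = 8.242×10^5 W.

824 kW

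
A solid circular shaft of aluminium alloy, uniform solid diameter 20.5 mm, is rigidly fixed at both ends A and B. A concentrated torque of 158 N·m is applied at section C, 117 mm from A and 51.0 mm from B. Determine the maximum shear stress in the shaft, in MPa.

With uniform GJ and both ends fixed, compatibility θ_AC = θ_CB gives T_A·a = T_B·b, together with T_A + T_B = T₀.
T_A = T₀·b/(a+b) = 158.0·51.0/168.0 = 47.96 N·m; T_B = 110.0 N·m.
τ in each portion: τ_AC = 2.84×10^7 Pa, τ_CB = 6.50×10^7 Pa; maximum is in CB.
τ_max = T_CB·r/J = 110.0·0.0103/1.73×10^-8 = 6.505×10^7 Pa.

65.0 MPa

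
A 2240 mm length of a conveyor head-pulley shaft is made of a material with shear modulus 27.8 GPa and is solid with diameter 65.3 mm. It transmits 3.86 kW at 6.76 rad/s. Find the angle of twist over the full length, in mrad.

25.8 mrad

ω = 6.76 rad/s, so T = P/ω = 3.86×10³ / 6.760 = 571.0 N·m.
J = πd⁴/32 = π(0.0653)⁴/32 = 1.785×10^-6 m⁴.
θ = T·L/(G·J) = 571.0 × 2.24 / (27.8×10⁹ × 1.785×10^-6) = 0.02577 rad.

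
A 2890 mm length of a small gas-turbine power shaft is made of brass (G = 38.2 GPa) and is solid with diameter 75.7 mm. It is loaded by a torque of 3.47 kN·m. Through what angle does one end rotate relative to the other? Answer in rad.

0.0814 rad

J = πd⁴/32 = π(0.0757)⁴/32 = 3.224×10^-6 m⁴.
θ = T·L/(G·J) = 3470 × 2.89 / (38.2×10⁹ × 3.224×10^-6) = 0.08143 rad.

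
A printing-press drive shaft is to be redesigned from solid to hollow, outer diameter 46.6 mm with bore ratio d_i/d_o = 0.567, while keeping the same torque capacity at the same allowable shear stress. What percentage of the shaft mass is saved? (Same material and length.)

Equal τ_max and T ⇒ the solid shaft needs d_s³ = d_o³(1−k⁴), so d_s = 46.6·(1−0.567⁴)^(1/3) = 44.94 mm.
Area ratio A_h/A_s = d_o²(1−k²)/d_s² = (1−k²)/(1−k⁴)^(2/3) = 0.7297.
Mass saving = 1 − 0.7297 = 27.0 %.

27.0 %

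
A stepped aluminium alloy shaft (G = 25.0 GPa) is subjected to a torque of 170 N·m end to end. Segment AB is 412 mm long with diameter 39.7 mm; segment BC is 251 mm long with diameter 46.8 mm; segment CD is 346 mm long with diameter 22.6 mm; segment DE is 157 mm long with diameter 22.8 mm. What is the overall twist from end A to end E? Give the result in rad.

0.147 rad

J_AB = π(0.0397)⁴/32 = 2.44×10^-7 m⁴; J_BC = π(0.0468)⁴/32 = 4.71×10^-7 m⁴; J_CD = π(0.0226)⁴/32 = 2.56×10^-8 m⁴; J_DE = π(0.0228)⁴/32 = 2.65×10^-8 m⁴.
θ = (T/G)·Σ L_i/J_i = (170.0/25.0×10⁹)·(0.412/2.44×10^-7 + 0.251/4.71×10^-7 + 0.346/2.56×10^-8 + 0.157/2.65×10^-8) = 0.1472 rad.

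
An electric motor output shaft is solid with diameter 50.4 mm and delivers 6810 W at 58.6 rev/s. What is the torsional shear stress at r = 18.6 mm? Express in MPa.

0.543 MPa

ω = 2π·58.6 = 368.2 rad/s, so T = P/ω = 6810 / 368.2 = 18.50 N·m.
J = πd⁴/32 = π(0.0504)⁴/32 = 6.335×10^-7 m⁴.
Shear stress varies linearly with radius: τ = T·r/J = 18.50 × 0.0186 / 6.335×10^-7 = 5.431×10^5 Pa.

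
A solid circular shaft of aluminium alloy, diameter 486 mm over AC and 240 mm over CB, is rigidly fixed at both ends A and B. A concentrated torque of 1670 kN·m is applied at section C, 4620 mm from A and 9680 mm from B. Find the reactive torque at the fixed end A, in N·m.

Compatibility: T_A·a/J_AC = T_B·b/J_CB with T_A + T_B = T₀.
J_AC = 5.48×10^-3 m⁴, J_CB = 3.26×10^-4 m⁴, so T_A = T₀·(J_AC/a)/((J_AC/a)+(J_CB/b)) = 1.624e6 N·m, T_B = 46090 N·m.

1.62e6 N·m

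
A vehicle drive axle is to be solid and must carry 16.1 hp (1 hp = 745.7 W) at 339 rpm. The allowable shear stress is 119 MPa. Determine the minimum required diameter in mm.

ω = 2π·339/60 = 35.50 rad/s, so T = P/ω = 16.1×745.7 / 35.50 = 338.2 N·m.
For a solid shaft τ_max = 16T/(πd³), so d = (16T/(π τ_allow))^(1/3) = (16·338.2/(π·1.19×10^8))^(1/3) = 0.02437 m.

24.4 mm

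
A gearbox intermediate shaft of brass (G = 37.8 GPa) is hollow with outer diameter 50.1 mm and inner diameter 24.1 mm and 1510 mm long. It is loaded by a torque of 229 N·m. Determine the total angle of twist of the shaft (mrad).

J = π(d_o⁴ − d_i⁴)/32 = π(0.0501⁴ − 0.0241⁴)/32 = 5.854×10^-7 m⁴.
θ = T·L/(G·J) = 229.0 × 1.51 / (37.8×10⁹ × 5.854×10^-7) = 0.01563 rad.

15.6 mrad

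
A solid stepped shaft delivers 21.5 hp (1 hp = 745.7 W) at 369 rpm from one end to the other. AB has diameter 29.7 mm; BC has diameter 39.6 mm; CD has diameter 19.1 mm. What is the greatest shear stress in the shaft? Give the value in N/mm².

ω = 2π·369/60 = 38.64 rad/s, so T = P/ω = 21.5×745.7 / 38.64 = 414.9 N·m.
Under the same torque, τ_max = 16T/(πd³) is largest where d is smallest — segment CD (d = 19.1 mm).
τ_max = 16·414.9/(π·(0.0191)³) = 3.033×10^8 Pa.

303 N/mm²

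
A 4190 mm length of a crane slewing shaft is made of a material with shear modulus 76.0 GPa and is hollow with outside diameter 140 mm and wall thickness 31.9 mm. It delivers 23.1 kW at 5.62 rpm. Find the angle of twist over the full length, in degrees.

3.60°

ω = 2π·5.62/60 = 0.5885 rad/s, so T = P/ω = 23.1×10³ / 0.5885 = 39250 N·m.
J = π(d_o⁴ − d_i⁴)/32 = π(0.140⁴ − 0.0762⁴)/32 = 3.440×10^-5 m⁴.
θ = T·L/(G·J) = 39250 × 4.19 / (76.0×10⁹ × 3.440×10^-5) = 0.06290 rad.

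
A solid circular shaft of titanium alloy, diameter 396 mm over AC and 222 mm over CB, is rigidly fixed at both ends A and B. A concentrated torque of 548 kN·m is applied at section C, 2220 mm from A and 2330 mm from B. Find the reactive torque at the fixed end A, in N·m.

501000 N·m

Compatibility: T_A·a/J_AC = T_B·b/J_CB with T_A + T_B = T₀.
J_AC = 2.41×10^-3 m⁴, J_CB = 2.38×10^-4 m⁴, so T_A = T₀·(J_AC/a)/((J_AC/a)+(J_CB/b)) = 500900 N·m, T_B = 47140 N·m.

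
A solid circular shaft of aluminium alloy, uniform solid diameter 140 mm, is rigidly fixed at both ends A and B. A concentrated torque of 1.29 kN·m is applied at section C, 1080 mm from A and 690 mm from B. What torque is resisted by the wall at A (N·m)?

503 N·m

With uniform GJ and both ends fixed, compatibility θ_AC = θ_CB gives T_A·a = T_B·b, together with T_A + T_B = T₀.
T_A = T₀·b/(a+b) = 1290·690/1770 = 502.9 N·m; T_B = 787.1 N·m.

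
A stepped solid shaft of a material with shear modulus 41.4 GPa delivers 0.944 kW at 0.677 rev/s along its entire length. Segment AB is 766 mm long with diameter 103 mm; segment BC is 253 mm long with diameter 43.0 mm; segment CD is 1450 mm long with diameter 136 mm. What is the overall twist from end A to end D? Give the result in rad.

ω = 2π·0.677 = 4.254 rad/s, so T = P/ω = 0.944×10³ / 4.254 = 221.9 N·m.
J_AB = π(0.103)⁴/32 = 1.10×10^-5 m⁴; J_BC = π(0.0430)⁴/32 = 3.36×10^-7 m⁴; J_CD = π(0.136)⁴/32 = 3.36×10^-5 m⁴.
θ = (T/G)·Σ L_i/J_i = (221.9/41.4×10⁹)·(0.766/1.10×10^-5 + 0.253/3.36×10^-7 + 1.45/3.36×10^-5) = 4.644×10^-3 rad.

0.00464 rad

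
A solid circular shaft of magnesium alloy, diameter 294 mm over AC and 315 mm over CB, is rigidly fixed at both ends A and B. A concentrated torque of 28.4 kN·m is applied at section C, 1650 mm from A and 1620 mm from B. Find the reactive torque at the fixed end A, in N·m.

Compatibility: T_A·a/J_AC = T_B·b/J_CB with T_A + T_B = T₀.
J_AC = 7.33×10^-4 m⁴, J_CB = 9.67×10^-4 m⁴, so T_A = T₀·(J_AC/a)/((J_AC/a)+(J_CB/b)) = 12130 N·m, T_B = 16270 N·m.

12100 N·m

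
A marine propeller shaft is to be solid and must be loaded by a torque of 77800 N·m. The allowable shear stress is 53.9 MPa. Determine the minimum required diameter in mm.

194 mm

For a solid shaft τ_max = 16T/(πd³), so d = (16T/(π τ_allow))^(1/3) = (16·77800/(π·5.39×10^7))^(1/3) = 0.1944 m.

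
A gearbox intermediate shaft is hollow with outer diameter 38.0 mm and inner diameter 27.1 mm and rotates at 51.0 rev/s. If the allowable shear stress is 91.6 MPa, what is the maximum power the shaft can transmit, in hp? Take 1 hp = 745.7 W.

314 hp

J = π(d_o⁴ − d_i⁴)/32 = π(0.0380⁴ − 0.0271⁴)/32 = 1.518×10^-7 m⁴.
T_max = τ_allow·J/r = 9.16×10^7 × 1.518×10^-7 / 0.0190 = 731.6 N·m.
ω = 2π·51.0 = 320.4 rad/s, so P_max = T_max·ω = 2.344×10^5 W.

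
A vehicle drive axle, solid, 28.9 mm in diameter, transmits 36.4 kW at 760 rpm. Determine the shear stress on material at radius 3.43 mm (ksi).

ω = 2π·760/60 = 79.59 rad/s, so T = P/ω = 36.4×10³ / 79.59 = 457.4 N·m.
J = πd⁴/32 = π(0.0289)⁴/32 = 6.848×10^-8 m⁴.
Shear stress varies linearly with radius: τ = T·r/J = 457.4 × 0.00343 / 6.848×10^-8 = 2.291×10^7 Pa.

3.32 ksi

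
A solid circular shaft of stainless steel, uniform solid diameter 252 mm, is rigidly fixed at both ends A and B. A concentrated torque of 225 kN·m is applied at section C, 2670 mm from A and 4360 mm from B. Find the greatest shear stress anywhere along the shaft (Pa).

With uniform GJ and both ends fixed, compatibility θ_AC = θ_CB gives T_A·a = T_B·b, together with T_A + T_B = T₀.
T_A = T₀·b/(a+b) = 225000·4360/7030 = 139500 N·m; T_B = 85460 N·m.
τ in each portion: τ_AC = 4.44×10^7 Pa, τ_CB = 2.72×10^7 Pa; maximum is in AC.
τ_max = T_AC·r/J = 139500·0.126/3.96×10^-4 = 4.441×10^7 Pa.

4.44e7 Pa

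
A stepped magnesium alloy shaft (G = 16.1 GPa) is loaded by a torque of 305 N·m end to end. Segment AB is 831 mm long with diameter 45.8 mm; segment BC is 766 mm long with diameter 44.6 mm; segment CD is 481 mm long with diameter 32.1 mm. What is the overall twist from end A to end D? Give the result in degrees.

9.24°

J_AB = π(0.0458)⁴/32 = 4.32×10^-7 m⁴; J_BC = π(0.0446)⁴/32 = 3.88×10^-7 m⁴; J_CD = π(0.0321)⁴/32 = 1.04×10^-7 m⁴.
θ = (T/G)·Σ L_i/J_i = (305.0/16.1×10⁹)·(0.831/4.32×10^-7 + 0.766/3.88×10^-7 + 0.481/1.04×10^-7) = 0.1612 rad.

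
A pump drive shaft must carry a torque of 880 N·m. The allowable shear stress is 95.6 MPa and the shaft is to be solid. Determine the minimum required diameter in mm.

36.1 mm

For a solid shaft τ_max = 16T/(πd³), so d = (16T/(π τ_allow))^(1/3) = (16·880.0/(π·9.56×10^7))^(1/3) = 0.03606 m.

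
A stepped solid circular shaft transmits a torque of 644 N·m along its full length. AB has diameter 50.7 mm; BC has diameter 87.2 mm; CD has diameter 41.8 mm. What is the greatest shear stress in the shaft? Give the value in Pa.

Under the same torque, τ_max = 16T/(πd³) is largest where d is smallest — segment CD (d = 41.8 mm).
τ_max = 16·644.0/(π·(0.0418)³) = 4.491×10^7 Pa.

4.49e7 Pa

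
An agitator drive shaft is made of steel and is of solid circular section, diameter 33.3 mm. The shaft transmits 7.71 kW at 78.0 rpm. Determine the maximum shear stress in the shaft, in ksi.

ω = 2π·78.0/60 = 8.168 rad/s, so T = P/ω = 7.71×10³ / 8.168 = 943.9 N·m.
J = πd⁴/32 = π(0.0333)⁴/32 = 1.207×10^-7 m⁴.
τ_max = T·r/J = 943.9 × 0.0166 / 1.207×10^-7 = 1.302×10^8 Pa.

18.9 ksi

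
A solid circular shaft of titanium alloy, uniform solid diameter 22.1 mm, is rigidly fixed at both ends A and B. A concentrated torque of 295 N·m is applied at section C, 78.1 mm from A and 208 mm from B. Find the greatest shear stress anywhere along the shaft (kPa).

101000 kPa

With uniform GJ and both ends fixed, compatibility θ_AC = θ_CB gives T_A·a = T_B·b, together with T_A + T_B = T₀.
T_A = T₀·b/(a+b) = 295.0·208/286.1 = 214.5 N·m; T_B = 80.53 N·m.
τ in each portion: τ_AC = 1.01×10^8 Pa, τ_CB = 3.80×10^7 Pa; maximum is in AC.
τ_max = T_AC·r/J = 214.5·0.0111/2.34×10^-8 = 1.012×10^8 Pa.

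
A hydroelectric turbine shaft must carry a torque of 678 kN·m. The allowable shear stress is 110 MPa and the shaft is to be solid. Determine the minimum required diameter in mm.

For a solid shaft τ_max = 16T/(πd³), so d = (16T/(π τ_allow))^(1/3) = (16·678000/(π·1.10×10^8))^(1/3) = 0.3155 m.

315 mm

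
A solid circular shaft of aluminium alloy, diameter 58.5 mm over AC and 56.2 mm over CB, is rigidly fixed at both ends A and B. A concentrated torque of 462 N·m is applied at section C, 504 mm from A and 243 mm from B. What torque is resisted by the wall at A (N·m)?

167 N·m

Compatibility: T_A·a/J_AC = T_B·b/J_CB with T_A + T_B = T₀.
J_AC = 1.15×10^-6 m⁴, J_CB = 9.79×10^-7 m⁴, so T_A = T₀·(J_AC/a)/((J_AC/a)+(J_CB/b)) = 167.0 N·m, T_B = 295.0 N·m.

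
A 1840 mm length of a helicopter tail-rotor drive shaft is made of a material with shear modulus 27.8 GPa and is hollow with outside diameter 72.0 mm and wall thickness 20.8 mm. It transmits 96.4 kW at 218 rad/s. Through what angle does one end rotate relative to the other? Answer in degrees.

0.656°

ω = 218 rad/s, so T = P/ω = 96.4×10³ / 218.0 = 442.2 N·m.
J = π(d_o⁴ − d_i⁴)/32 = π(0.0720⁴ − 0.0304⁴)/32 = 2.554×10^-6 m⁴.
θ = T·L/(G·J) = 442.2 × 1.84 / (27.8×10⁹ × 2.554×10^-6) = 0.01146 rad.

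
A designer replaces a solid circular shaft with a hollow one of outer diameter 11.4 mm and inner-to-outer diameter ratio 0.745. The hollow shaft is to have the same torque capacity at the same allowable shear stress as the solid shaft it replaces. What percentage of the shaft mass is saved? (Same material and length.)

43.1 %

Equal τ_max and T ⇒ the solid shaft needs d_s³ = d_o³(1−k⁴), so d_s = 11.4·(1−0.745⁴)^(1/3) = 10.08 mm.
Area ratio A_h/A_s = d_o²(1−k²)/d_s² = (1−k²)/(1−k⁴)^(2/3) = 0.5688.
Mass saving = 1 − 0.5688 = 43.1 %.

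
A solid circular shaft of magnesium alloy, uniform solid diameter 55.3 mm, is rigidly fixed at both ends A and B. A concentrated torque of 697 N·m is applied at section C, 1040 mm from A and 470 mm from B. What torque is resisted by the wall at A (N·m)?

217 N·m

With uniform GJ and both ends fixed, compatibility θ_AC = θ_CB gives T_A·a = T_B·b, together with T_A + T_B = T₀.
T_A = T₀·b/(a+b) = 697.0·470/1510 = 216.9 N·m; T_B = 480.1 N·m.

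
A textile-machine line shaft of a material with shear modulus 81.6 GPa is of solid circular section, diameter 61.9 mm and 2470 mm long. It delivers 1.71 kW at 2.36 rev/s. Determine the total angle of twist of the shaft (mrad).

2.42 mrad

ω = 2π·2.36 = 14.83 rad/s, so T = P/ω = 1.71×10³ / 14.83 = 115.3 N·m.
J = πd⁴/32 = π(0.0619)⁴/32 = 1.441×10^-6 m⁴.
θ = T·L/(G·J) = 115.3 × 2.47 / (81.6×10⁹ × 1.441×10^-6) = 2.422×10^-3 rad.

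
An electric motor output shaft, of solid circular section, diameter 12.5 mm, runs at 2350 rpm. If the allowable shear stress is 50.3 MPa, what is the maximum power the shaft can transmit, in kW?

J = πd⁴/32 = π(0.0125)⁴/32 = 2.397×10^-9 m⁴.
T_max = τ_allow·J/r = 5.03×10^7 × 2.397×10^-9 / 0.00625 = 19.29 N·m.
ω = 2π·2350/60 = 246.1 rad/s, so P_max = T_max·ω = 4747 W.

4.75 kW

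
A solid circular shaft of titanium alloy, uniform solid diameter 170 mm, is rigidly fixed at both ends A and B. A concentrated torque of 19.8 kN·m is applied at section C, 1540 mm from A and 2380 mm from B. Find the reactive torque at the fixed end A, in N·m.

12000 N·m

With uniform GJ and both ends fixed, compatibility θ_AC = θ_CB gives T_A·a = T_B·b, together with T_A + T_B = T₀.
T_A = T₀·b/(a+b) = 19800·2380/3920 = 12020 N·m; T_B = 7779 N·m.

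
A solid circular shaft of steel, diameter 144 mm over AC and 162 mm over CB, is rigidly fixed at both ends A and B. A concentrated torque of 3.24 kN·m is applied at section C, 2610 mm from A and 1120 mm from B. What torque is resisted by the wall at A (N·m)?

685 N·m

Compatibility: T_A·a/J_AC = T_B·b/J_CB with T_A + T_B = T₀.
J_AC = 4.22×10^-5 m⁴, J_CB = 6.76×10^-5 m⁴, so T_A = T₀·(J_AC/a)/((J_AC/a)+(J_CB/b)) = 684.6 N·m, T_B = 2555 N·m.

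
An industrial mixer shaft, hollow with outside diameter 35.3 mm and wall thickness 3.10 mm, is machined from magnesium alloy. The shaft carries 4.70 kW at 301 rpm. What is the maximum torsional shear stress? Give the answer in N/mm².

32.1 N/mm²

ω = 2π·301/60 = 31.52 rad/s, so T = P/ω = 4.70×10³ / 31.52 = 149.1 N·m.
J = π(d_o⁴ − d_i⁴)/32 = π(0.0353⁴ − 0.0291⁴)/32 = 8.204×10^-8 m⁴.
τ_max = T·r/J = 149.1 × 0.0176 / 8.204×10^-8 = 3.208×10^7 Pa.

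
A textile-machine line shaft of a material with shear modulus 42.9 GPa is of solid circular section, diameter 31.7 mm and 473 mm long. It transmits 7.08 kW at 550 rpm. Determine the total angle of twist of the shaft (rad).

0.0137 rad

ω = 2π·550/60 = 57.60 rad/s, so T = P/ω = 7.08×10³ / 57.60 = 122.9 N·m.
J = πd⁴/32 = π(0.0317)⁴/32 = 9.914×10^-8 m⁴.
θ = T·L/(G·J) = 122.9 × 0.473 / (42.9×10⁹ × 9.914×10^-8) = 0.01367 rad.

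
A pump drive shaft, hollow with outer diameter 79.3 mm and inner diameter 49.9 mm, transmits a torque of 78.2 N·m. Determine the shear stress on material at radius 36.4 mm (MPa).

0.870 MPa

J = π(d_o⁴ − d_i⁴)/32 = π(0.0793⁴ − 0.0499⁴)/32 = 3.274×10^-6 m⁴.
Shear stress varies linearly with radius: τ = T·r/J = 78.20 × 0.0364 / 3.274×10^-6 = 8.695×10^5 Pa.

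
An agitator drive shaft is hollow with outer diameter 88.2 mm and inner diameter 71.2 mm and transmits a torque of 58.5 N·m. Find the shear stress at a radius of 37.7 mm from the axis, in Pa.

645000 Pa

J = π(d_o⁴ − d_i⁴)/32 = π(0.0882⁴ − 0.0712⁴)/32 = 3.418×10^-6 m⁴.
Shear stress varies linearly with radius: τ = T·r/J = 58.50 × 0.0377 / 3.418×10^-6 = 6.452×10^5 Pa.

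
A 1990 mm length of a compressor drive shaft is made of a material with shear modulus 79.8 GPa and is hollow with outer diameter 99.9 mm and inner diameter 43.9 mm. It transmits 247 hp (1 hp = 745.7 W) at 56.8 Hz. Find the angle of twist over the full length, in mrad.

ω = 2π·56.8 = 356.9 rad/s, so T = P/ω = 247×745.7 / 356.9 = 516.1 N·m.
J = π(d_o⁴ − d_i⁴)/32 = π(0.0999⁴ − 0.0439⁴)/32 = 9.414×10^-6 m⁴.
θ = T·L/(G·J) = 516.1 × 1.99 / (79.8×10⁹ × 9.414×10^-6) = 1.367×10^-3 rad.

1.37 mrad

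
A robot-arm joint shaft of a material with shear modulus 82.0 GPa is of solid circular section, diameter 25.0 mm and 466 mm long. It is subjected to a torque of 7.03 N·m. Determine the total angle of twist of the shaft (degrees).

J = πd⁴/32 = π(0.0250)⁴/32 = 3.835×10^-8 m⁴.
θ = T·L/(G·J) = 7.030 × 0.466 / (82.0×10⁹ × 3.835×10^-8) = 1.042×10^-3 rad.

0.0597°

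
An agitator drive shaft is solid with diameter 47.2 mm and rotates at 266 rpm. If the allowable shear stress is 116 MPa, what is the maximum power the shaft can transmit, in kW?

J = πd⁴/32 = π(0.0472)⁴/32 = 4.873×10^-7 m⁴.
T_max = τ_allow·J/r = 1.16×10^8 × 4.873×10^-7 / 0.0236 = 2395 N·m.
ω = 2π·266/60 = 27.86 rad/s, so P_max = T_max·ω = 6.672×10^4 W.

66.7 kW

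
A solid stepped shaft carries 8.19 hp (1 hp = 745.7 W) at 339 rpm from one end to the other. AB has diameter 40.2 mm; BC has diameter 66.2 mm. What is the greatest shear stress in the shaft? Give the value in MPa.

ω = 2π·339/60 = 35.50 rad/s, so T = P/ω = 8.19×745.7 / 35.50 = 172.0 N·m.
Under the same torque, τ_max = 16T/(πd³) is largest where d is smallest — segment AB (d = 40.2 mm).
τ_max = 16·172.0/(π·(0.0402)³) = 1.349×10^7 Pa.

13.5 MPa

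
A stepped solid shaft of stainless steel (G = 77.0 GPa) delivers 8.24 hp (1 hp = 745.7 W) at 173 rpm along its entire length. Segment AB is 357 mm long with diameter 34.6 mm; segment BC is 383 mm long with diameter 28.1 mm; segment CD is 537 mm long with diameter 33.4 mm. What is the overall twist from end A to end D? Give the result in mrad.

ω = 2π·173/60 = 18.12 rad/s, so T = P/ω = 8.24×745.7 / 18.12 = 339.2 N·m.
J_AB = π(0.0346)⁴/32 = 1.41×10^-7 m⁴; J_BC = π(0.0281)⁴/32 = 6.12×10^-8 m⁴; J_CD = π(0.0334)⁴/32 = 1.22×10^-7 m⁴.
θ = (T/G)·Σ L_i/J_i = (339.2/77.0×10⁹)·(0.357/1.41×10^-7 + 0.383/6.12×10^-8 + 0.537/1.22×10^-7) = 0.05810 rad.

58.1 mrad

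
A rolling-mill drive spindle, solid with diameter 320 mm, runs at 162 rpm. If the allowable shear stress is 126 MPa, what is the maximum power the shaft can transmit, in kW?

13800 kW

J = πd⁴/32 = π(0.320)⁴/32 = 1.029×10^-3 m⁴.
T_max = τ_allow·J/r = 1.26×10^8 × 1.029×10^-3 / 0.160 = 810700 N·m.
ω = 2π·162/60 = 16.96 rad/s, so P_max = T_max·ω = 1.375×10^7 W.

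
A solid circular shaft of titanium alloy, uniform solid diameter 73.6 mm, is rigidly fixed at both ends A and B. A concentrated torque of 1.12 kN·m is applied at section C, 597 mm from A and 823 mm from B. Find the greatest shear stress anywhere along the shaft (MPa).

With uniform GJ and both ends fixed, compatibility θ_AC = θ_CB gives T_A·a = T_B·b, together with T_A + T_B = T₀.
T_A = T₀·b/(a+b) = 1120·823/1420 = 649.1 N·m; T_B = 470.9 N·m.
τ in each portion: τ_AC = 8.29×10^6 Pa, τ_CB = 6.02×10^6 Pa; maximum is in AC.
τ_max = T_AC·r/J = 649.1·0.0368/2.88×10^-6 = 8.292×10^6 Pa.

8.29 MPa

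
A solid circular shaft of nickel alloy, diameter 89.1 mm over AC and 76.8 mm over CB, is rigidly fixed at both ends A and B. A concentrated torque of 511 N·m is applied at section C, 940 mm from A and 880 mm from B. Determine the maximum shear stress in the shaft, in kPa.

2310 kPa

Compatibility: T_A·a/J_AC = T_B·b/J_CB with T_A + T_B = T₀.
J_AC = 6.19×10^-6 m⁴, J_CB = 3.42×10^-6 m⁴, so T_A = T₀·(J_AC/a)/((J_AC/a)+(J_CB/b)) = 321.5 N·m, T_B = 189.5 N·m.
τ in each portion: τ_AC = 2.31×10^6 Pa, τ_CB = 2.13×10^6 Pa; maximum is in AC.
τ_max = T_AC·r/J = 321.5·0.0445/6.19×10^-6 = 2.315×10^6 Pa.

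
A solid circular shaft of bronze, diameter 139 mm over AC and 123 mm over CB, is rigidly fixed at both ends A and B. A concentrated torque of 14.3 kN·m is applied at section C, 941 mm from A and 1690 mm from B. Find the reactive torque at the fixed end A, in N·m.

10700 N·m

Compatibility: T_A·a/J_AC = T_B·b/J_CB with T_A + T_B = T₀.
J_AC = 3.66×10^-5 m⁴, J_CB = 2.25×10^-5 m⁴, so T_A = T₀·(J_AC/a)/((J_AC/a)+(J_CB/b)) = 10660 N·m, T_B = 3640 N·m.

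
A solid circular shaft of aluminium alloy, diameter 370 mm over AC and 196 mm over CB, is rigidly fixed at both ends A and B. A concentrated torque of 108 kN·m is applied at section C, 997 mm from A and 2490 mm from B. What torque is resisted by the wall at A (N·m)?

Compatibility: T_A·a/J_AC = T_B·b/J_CB with T_A + T_B = T₀.
J_AC = 1.84×10^-3 m⁴, J_CB = 1.45×10^-4 m⁴, so T_A = T₀·(J_AC/a)/((J_AC/a)+(J_CB/b)) = 104700 N·m, T_B = 3301 N·m.

105000 N·m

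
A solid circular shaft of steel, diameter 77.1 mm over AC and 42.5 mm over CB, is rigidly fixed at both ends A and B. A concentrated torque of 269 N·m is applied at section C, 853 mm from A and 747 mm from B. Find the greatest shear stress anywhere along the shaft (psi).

Compatibility: T_A·a/J_AC = T_B·b/J_CB with T_A + T_B = T₀.
J_AC = 3.47×10^-6 m⁴, J_CB = 3.20×10^-7 m⁴, so T_A = T₀·(J_AC/a)/((J_AC/a)+(J_CB/b)) = 243.3 N·m, T_B = 25.66 N·m.
τ in each portion: τ_AC = 2.70×10^6 Pa, τ_CB = 1.70×10^6 Pa; maximum is in AC.
τ_max = T_AC·r/J = 243.3·0.0385/3.47×10^-6 = 2.704×10^6 Pa.

392 psi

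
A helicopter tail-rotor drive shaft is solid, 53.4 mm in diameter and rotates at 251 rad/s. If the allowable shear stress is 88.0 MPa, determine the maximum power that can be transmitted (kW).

J = πd⁴/32 = π(0.0534)⁴/32 = 7.983×10^-7 m⁴.
T_max = τ_allow·J/r = 8.80×10^7 × 7.983×10^-7 / 0.0267 = 2631 N·m.
ω = 251 rad/s, so P_max = T_max·ω = 6.604×10^5 W.

660 kW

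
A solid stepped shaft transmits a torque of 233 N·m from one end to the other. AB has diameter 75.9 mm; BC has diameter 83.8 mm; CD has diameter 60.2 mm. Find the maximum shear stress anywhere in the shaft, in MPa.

Under the same torque, τ_max = 16T/(πd³) is largest where d is smallest — segment CD (d = 60.2 mm).
τ_max = 16·233.0/(π·(0.0602)³) = 5.439×10^6 Pa.

5.44 MPa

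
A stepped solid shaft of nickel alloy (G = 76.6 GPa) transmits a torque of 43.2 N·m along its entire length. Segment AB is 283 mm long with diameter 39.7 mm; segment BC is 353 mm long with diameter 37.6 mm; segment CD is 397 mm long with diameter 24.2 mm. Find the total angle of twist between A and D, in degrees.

0.477°

J_AB = π(0.0397)⁴/32 = 2.44×10^-7 m⁴; J_BC = π(0.0376)⁴/32 = 1.96×10^-7 m⁴; J_CD = π(0.0242)⁴/32 = 3.37×10^-8 m⁴.
θ = (T/G)·Σ L_i/J_i = (43.20/76.6×10⁹)·(0.283/2.44×10^-7 + 0.353/1.96×10^-7 + 0.397/3.37×10^-8) = 8.318×10^-3 rad.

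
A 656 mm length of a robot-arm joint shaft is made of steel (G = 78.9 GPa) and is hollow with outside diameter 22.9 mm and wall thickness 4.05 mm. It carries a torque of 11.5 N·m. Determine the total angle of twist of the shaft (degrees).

J = π(d_o⁴ − d_i⁴)/32 = π(0.0229⁴ − 0.0148⁴)/32 = 2.229×10^-8 m⁴.
θ = T·L/(G·J) = 11.50 × 0.656 / (78.9×10⁹ × 2.229×10^-8) = 4.290×10^-3 rad.

0.246°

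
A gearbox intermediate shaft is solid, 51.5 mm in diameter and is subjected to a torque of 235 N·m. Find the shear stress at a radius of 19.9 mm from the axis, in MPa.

6.77 MPa

J = πd⁴/32 = π(0.0515)⁴/32 = 6.906×10^-7 m⁴.
Shear stress varies linearly with radius: τ = T·r/J = 235.0 × 0.0199 / 6.906×10^-7 = 6.772×10^6 Pa.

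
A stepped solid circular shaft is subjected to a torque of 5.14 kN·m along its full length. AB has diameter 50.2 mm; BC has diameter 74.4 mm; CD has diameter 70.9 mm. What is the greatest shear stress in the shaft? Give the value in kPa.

207000 kPa

Under the same torque, τ_max = 16T/(πd³) is largest where d is smallest — segment AB (d = 50.2 mm).
τ_max = 16·5140/(π·(0.0502)³) = 2.069×10^8 Pa.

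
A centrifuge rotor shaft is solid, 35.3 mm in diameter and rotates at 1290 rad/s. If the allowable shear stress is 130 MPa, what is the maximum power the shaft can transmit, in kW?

1450 kW

J = πd⁴/32 = π(0.0353)⁴/32 = 1.524×10^-7 m⁴.
T_max = τ_allow·J/r = 1.30×10^8 × 1.524×10^-7 / 0.0176 = 1123 N·m.
ω = 1290 rad/s, so P_max = T_max·ω = 1.448×10^6 W.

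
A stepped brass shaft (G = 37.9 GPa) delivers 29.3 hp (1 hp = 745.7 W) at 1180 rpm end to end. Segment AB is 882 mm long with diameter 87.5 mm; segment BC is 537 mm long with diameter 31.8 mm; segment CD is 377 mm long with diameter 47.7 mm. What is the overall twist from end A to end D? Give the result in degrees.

1.67°

ω = 2π·1180/60 = 123.6 rad/s, so T = P/ω = 29.3×745.7 / 123.6 = 176.8 N·m.
J_AB = π(0.0875)⁴/32 = 5.75×10^-6 m⁴; J_BC = π(0.0318)⁴/32 = 1.00×10^-7 m⁴; J_CD = π(0.0477)⁴/32 = 5.08×10^-7 m⁴.
θ = (T/G)·Σ L_i/J_i = (176.8/37.9×10⁹)·(0.882/5.75×10^-6 + 0.537/1.00×10^-7 + 0.377/5.08×10^-7) = 0.02913 rad.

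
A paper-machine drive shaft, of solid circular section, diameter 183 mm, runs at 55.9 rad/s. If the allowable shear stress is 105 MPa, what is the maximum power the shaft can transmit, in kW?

7060 kW

J = πd⁴/32 = π(0.183)⁴/32 = 1.101×10^-4 m⁴.
T_max = τ_allow·J/r = 1.05×10^8 × 1.101×10^-4 / 0.0915 = 126300 N·m.
ω = 55.9 rad/s, so P_max = T_max·ω = 7.063×10^6 W.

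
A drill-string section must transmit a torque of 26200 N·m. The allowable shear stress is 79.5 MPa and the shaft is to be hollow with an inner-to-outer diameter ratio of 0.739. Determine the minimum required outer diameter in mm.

134 mm

For a hollow shaft with d_i/d_o = 0.739: τ_max = 16T/(π d_o³ (1−k⁴)), so d_o = [16T/(π τ_allow (1−k⁴))]^(1/3) = [16·26200/(π·7.95×10^7·0.7018)]^(1/3) = 0.1337 m.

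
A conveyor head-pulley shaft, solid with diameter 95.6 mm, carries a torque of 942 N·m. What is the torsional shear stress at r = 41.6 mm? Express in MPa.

4.78 MPa

J = πd⁴/32 = π(0.0956)⁴/32 = 8.200×10^-6 m⁴.
Shear stress varies linearly with radius: τ = T·r/J = 942.0 × 0.0416 / 8.200×10^-6 = 4.779×10^6 Pa.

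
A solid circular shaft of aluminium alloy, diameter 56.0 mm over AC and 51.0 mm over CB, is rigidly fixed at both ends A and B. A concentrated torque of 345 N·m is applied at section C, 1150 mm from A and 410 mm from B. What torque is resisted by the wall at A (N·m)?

Compatibility: T_A·a/J_AC = T_B·b/J_CB with T_A + T_B = T₀.
J_AC = 9.65×10^-7 m⁴, J_CB = 6.64×10^-7 m⁴, so T_A = T₀·(J_AC/a)/((J_AC/a)+(J_CB/b)) = 117.8 N·m, T_B = 227.2 N·m.

118 N·m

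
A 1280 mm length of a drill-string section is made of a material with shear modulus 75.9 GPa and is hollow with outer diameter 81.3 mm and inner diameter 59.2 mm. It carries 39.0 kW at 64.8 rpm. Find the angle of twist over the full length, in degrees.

1.80°

ω = 2π·64.8/60 = 6.786 rad/s, so T = P/ω = 39.0×10³ / 6.786 = 5747 N·m.
J = π(d_o⁴ − d_i⁴)/32 = π(0.0813⁴ − 0.0592⁴)/32 = 3.083×10^-6 m⁴.
θ = T·L/(G·J) = 5747 × 1.28 / (75.9×10⁹ × 3.083×10^-6) = 0.03144 rad.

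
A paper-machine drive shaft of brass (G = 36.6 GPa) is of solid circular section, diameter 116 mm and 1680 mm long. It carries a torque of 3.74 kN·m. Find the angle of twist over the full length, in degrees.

0.553°

J = πd⁴/32 = π(0.116)⁴/32 = 1.778×10^-5 m⁴.
θ = T·L/(G·J) = 3740 × 1.68 / (36.6×10⁹ × 1.778×10^-5) = 9.658×10^-3 rad.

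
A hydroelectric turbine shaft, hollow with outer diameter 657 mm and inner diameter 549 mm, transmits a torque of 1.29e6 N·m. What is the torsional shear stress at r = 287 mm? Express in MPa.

39.5 MPa

J = π(d_o⁴ − d_i⁴)/32 = π(0.657⁴ − 0.549⁴)/32 = 9.374×10^-3 m⁴.
Shear stress varies linearly with radius: τ = T·r/J = 1.290e6 × 0.287 / 9.374×10^-3 = 3.950×10^7 Pa.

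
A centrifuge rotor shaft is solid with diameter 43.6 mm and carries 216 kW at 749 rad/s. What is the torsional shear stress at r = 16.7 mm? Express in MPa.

13.6 MPa

ω = 749 rad/s, so T = P/ω = 216×10³ / 749.0 = 288.4 N·m.
J = πd⁴/32 = π(0.0436)⁴/32 = 3.548×10^-7 m⁴.
Shear stress varies linearly with radius: τ = T·r/J = 288.4 × 0.0167 / 3.548×10^-7 = 1.358×10^7 Pa.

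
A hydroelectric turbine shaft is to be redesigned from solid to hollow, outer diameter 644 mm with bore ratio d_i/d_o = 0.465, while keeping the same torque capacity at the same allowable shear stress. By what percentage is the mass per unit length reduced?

Equal τ_max and T ⇒ the solid shaft needs d_s³ = d_o³(1−k⁴), so d_s = 644·(1−0.465⁴)^(1/3) = 633.8 mm.
Area ratio A_h/A_s = d_o²(1−k²)/d_s² = (1−k²)/(1−k⁴)^(2/3) = 0.8092.
Mass saving = 1 − 0.8092 = 19.1 %.

19.1 %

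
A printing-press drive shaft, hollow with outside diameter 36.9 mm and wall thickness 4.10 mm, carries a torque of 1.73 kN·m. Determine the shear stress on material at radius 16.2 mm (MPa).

J = π(d_o⁴ − d_i⁴)/32 = π(0.0369⁴ − 0.0287⁴)/32 = 1.154×10^-7 m⁴.
Shear stress varies linearly with radius: τ = T·r/J = 1730 × 0.0162 / 1.154×10^-7 = 2.428×10^8 Pa.

243 MPa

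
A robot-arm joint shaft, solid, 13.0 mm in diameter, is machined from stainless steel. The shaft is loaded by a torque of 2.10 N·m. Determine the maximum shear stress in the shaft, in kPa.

4870 kPa

J = πd⁴/32 = π(0.0130)⁴/32 = 2.804×10^-9 m⁴.
τ_max = T·r/J = 2.100 × 0.00650 / 2.804×10^-9 = 4.868×10^6 Pa.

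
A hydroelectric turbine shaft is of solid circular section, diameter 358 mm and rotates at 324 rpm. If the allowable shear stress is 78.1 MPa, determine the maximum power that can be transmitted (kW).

23900 kW

J = πd⁴/32 = π(0.358)⁴/32 = 1.613×10^-3 m⁴.
T_max = τ_allow·J/r = 7.81×10^7 × 1.613×10^-3 / 0.179 = 703600 N·m.
ω = 2π·324/60 = 33.93 rad/s, so P_max = T_max·ω = 2.387×10^7 W.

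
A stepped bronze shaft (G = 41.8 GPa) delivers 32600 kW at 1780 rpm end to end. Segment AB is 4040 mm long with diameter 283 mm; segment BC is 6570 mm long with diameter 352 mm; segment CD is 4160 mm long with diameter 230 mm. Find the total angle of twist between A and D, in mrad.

108 mrad

ω = 2π·1780/60 = 186.4 rad/s, so T = P/ω = 32600×10³ / 186.4 = 174900 N·m.
J_AB = π(0.283)⁴/32 = 6.30×10^-4 m⁴; J_BC = π(0.352)⁴/32 = 1.51×10^-3 m⁴; J_CD = π(0.230)⁴/32 = 2.75×10^-4 m⁴.
θ = (T/G)·Σ L_i/J_i = (174900/41.8×10⁹)·(4.04/6.30×10^-4 + 6.57/1.51×10^-3 + 4.16/2.75×10^-4) = 0.1084 rad.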